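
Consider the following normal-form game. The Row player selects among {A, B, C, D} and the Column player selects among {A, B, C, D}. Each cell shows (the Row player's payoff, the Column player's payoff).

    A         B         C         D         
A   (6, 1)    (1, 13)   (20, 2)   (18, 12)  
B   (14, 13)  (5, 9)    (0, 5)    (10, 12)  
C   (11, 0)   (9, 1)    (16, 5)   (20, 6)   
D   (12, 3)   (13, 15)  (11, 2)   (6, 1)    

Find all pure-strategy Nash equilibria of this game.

A profile is a Nash equilibrium when each player is best-responding to the other.
The Row player's best responses — vs A: B (payoff 14); vs B: D (payoff 13); vs C: A (payoff 20); vs D: C (payoff 20).
The Column player's best responses — vs A: B (payoff 13); vs B: A (payoff 13); vs C: D (payoff 6); vs D: B (payoff 15).
Mutual best responses occur at (B, A), (C, D), and (D, B); at each, neither player gains by switching.

(B, A), (C, D), and (D, B)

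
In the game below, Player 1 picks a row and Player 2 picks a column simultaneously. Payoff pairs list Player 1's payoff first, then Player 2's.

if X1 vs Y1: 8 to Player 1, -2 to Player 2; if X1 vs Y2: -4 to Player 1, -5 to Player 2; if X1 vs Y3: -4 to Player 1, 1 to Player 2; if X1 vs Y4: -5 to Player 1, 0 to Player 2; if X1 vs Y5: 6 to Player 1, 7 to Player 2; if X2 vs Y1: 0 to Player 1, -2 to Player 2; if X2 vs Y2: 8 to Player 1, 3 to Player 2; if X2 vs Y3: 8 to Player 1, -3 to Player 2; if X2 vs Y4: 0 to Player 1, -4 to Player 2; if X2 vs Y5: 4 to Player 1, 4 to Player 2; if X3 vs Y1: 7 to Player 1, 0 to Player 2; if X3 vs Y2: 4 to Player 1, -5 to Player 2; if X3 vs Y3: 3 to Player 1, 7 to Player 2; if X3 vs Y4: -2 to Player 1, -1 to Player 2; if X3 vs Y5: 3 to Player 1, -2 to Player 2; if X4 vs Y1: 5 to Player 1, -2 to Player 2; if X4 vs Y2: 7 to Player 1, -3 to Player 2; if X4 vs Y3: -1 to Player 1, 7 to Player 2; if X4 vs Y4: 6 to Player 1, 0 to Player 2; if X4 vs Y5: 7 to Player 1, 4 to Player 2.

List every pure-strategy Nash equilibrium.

There is no pure-strategy Nash equilibrium

Find each player's best response to every opponent strategy; NE are the intersections.
Player 1's best responses — vs Y1: X1 (payoff 8); vs Y2: X2 (payoff 8); vs Y3: X2 (payoff 8); vs Y4: X4 (payoff 6); vs Y5: X4 (payoff 7).
Player 2's best responses — vs X1: Y5 (payoff 7); vs X2: Y5 (payoff 4); vs X3: Y3 (payoff 7); vs X4: Y3 (payoff 7).
No cell has both players best-responding. For instance, Player 1's best reply to Y2 is X2, but against X2 Player 2 prefers Y5 over Y2.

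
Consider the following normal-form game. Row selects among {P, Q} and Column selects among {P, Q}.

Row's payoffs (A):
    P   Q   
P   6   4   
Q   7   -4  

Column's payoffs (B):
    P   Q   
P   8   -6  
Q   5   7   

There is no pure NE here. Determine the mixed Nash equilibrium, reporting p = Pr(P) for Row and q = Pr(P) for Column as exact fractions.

p = 1/8, q = 8/9

In a mixed NE each player is indifferent between their pure strategies, so the opponent's mix sets the indifference.
Column indifferent between P and Q: p·8 + (1−p)·5 = p·(-6) + (1−p)·7 ⟹ 5 + 3p = 7 + (-13)p ⟹ p = 1/8.
Row indifferent between P and Q: q·6 + (1−q)·4 = q·7 + (1−q)·(-4) ⟹ 4 + 2q = (-4) + 11q ⟹ q = 8/9.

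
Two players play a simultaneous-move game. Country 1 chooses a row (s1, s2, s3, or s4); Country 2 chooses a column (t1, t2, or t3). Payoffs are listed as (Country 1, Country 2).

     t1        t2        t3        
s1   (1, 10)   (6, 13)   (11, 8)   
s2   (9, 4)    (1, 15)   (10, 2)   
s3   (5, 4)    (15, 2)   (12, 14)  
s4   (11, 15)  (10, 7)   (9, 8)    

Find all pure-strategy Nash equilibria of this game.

(s3, t3) and (s4, t1)

A profile is a Nash equilibrium when each player is best-responding to the other.
Country 1's best responses — vs t1: s4 (payoff 11); vs t2: s3 (payoff 15); vs t3: s3 (payoff 12).
Country 2's best responses — vs s1: t2 (payoff 13); vs s2: t2 (payoff 15); vs s3: t3 (payoff 14); vs s4: t1 (payoff 15).
Mutual best responses occur at (s3, t3) and (s4, t1); at each, neither player gains by switching.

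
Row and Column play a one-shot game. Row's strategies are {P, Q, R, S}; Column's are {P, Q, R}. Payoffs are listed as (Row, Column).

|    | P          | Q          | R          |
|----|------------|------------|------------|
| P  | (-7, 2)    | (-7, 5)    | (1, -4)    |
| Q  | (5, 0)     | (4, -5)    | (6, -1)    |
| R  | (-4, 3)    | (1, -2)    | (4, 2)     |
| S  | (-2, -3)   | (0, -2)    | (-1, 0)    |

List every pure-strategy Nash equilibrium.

(Q, P)

Find each player's best response to every opponent strategy; NE are the intersections.
Row's best responses — vs P: Q (payoff 5); vs Q: Q (payoff 4); vs R: Q (payoff 6).
Column's best responses — vs P: Q (payoff 5); vs Q: P (payoff 0); vs R: P (payoff 3); vs S: R (payoff 0).
The only mutual best response is (Q, P); neither player gains by switching there.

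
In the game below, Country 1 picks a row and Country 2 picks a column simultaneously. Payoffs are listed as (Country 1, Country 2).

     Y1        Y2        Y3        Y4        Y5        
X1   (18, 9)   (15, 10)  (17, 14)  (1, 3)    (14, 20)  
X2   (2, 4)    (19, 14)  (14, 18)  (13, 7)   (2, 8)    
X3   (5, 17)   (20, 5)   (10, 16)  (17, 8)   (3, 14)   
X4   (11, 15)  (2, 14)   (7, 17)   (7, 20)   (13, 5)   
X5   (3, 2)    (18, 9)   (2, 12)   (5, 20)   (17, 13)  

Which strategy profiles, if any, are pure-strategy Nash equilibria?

None

A profile is a Nash equilibrium when each player is best-responding to the other.
Country 1's best responses — vs Y1: X1 (payoff 18); vs Y2: X3 (payoff 20); vs Y3: X1 (payoff 17); vs Y4: X3 (payoff 17); vs Y5: X5 (payoff 17).
Country 2's best responses — vs X1: Y5 (payoff 20); vs X2: Y3 (payoff 18); vs X3: Y1 (payoff 17); vs X4: Y4 (payoff 20); vs X5: Y4 (payoff 20).
No cell has both players best-responding. For instance, Country 1's best reply to Y4 is X3, but against X3 Country 2 prefers Y1 over Y4.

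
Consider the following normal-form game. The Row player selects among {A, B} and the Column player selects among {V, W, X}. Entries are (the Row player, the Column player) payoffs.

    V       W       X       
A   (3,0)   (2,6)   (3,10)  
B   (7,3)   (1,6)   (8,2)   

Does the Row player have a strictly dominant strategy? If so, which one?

Check whether one of the Row player's strategies beats all alternatives regardless of what the opponent does.
A is not dominant: against V, B gives 7 > 3.
B is not dominant: against W, A gives 2 > 1.
No single strategy is best against every opponent action.

No strictly dominant strategy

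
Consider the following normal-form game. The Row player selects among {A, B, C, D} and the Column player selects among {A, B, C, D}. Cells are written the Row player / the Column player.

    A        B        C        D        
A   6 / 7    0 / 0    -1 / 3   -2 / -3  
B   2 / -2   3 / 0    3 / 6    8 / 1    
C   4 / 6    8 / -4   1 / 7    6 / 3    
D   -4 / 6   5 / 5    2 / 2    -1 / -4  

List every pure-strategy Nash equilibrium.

Find each player's best response to every opponent strategy; NE are the intersections.
The Row player's best responses — vs A: A (payoff 6); vs B: C (payoff 8); vs C: B (payoff 3); vs D: B (payoff 8).
The Column player's best responses — vs A: A (payoff 7); vs B: C (payoff 6); vs C: C (payoff 7); vs D: A (payoff 6).
Mutual best responses occur at (A, A) and (B, C); at each, neither player gains by switching.

(A, A) and (B, C)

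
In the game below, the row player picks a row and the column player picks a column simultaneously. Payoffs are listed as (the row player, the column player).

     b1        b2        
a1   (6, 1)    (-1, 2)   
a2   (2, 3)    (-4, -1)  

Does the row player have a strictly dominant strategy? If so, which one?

a1

A strategy is strictly dominant if it gives the row player a strictly higher payoff than every other strategy, against every choice by the opponent.
a1 strictly dominates: vs b1: 6 > 2; vs b2: -1 > -4.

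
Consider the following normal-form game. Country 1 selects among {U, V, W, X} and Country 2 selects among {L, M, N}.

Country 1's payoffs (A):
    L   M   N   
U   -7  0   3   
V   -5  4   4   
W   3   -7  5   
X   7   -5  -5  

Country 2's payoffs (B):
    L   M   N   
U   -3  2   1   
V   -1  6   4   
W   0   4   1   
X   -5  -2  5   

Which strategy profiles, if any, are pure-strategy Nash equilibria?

A profile is a Nash equilibrium when each player is best-responding to the other.
Country 1's best responses — vs L: X (payoff 7); vs M: V (payoff 4); vs N: W (payoff 5).
Country 2's best responses — vs U: M (payoff 2); vs V: M (payoff 6); vs W: M (payoff 4); vs X: N (payoff 5).
The only mutual best response is (V, M); neither player gains by switching there.

(V, M)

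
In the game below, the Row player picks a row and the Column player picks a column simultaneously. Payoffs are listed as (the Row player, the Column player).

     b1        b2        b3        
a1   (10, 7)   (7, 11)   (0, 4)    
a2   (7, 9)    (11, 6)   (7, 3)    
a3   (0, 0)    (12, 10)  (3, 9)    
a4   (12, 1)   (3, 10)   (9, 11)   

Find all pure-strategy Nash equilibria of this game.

(a3, b2) and (a4, b3)

Find each player's best response to every opponent strategy; NE are the intersections.
The Row player's best responses — vs b1: a4 (payoff 12); vs b2: a3 (payoff 12); vs b3: a4 (payoff 9).
The Column player's best responses — vs a1: b2 (payoff 11); vs a2: b1 (payoff 9); vs a3: b2 (payoff 10); vs a4: b3 (payoff 11).
Mutual best responses occur at (a3, b2) and (a4, b3); at each, neither player gains by switching.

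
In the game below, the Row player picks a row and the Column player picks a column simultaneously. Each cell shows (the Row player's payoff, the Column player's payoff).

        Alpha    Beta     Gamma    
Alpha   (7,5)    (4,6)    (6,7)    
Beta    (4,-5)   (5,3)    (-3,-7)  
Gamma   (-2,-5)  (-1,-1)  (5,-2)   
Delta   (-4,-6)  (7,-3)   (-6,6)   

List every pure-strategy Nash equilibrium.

(Alpha, Gamma)

Check mutual best responses: a cell is a NE iff neither player can gain by unilaterally deviating.
The Row player's best responses — vs Alpha: Alpha (payoff 7); vs Beta: Delta (payoff 7); vs Gamma: Alpha (payoff 6).
The Column player's best responses — vs Alpha: Gamma (payoff 7); vs Beta: Beta (payoff 3); vs Gamma: Beta (payoff -1); vs Delta: Gamma (payoff 6).
The only mutual best response is (Alpha, Gamma); neither player gains by switching there.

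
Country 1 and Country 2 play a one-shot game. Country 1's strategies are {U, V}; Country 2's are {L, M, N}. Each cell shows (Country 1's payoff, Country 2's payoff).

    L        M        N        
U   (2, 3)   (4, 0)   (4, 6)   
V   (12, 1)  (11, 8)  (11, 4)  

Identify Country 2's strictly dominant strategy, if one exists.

A strategy is strictly dominant if it gives Country 2 a strictly higher payoff than every other strategy, against every choice by the opponent.
L is not dominant: against U, N gives 6 > 3.
M is not dominant: against U, L gives 3 > 0.
N is not dominant: against V, M gives 8 > 4.
No single strategy is best against every opponent action.

No strictly dominant strategy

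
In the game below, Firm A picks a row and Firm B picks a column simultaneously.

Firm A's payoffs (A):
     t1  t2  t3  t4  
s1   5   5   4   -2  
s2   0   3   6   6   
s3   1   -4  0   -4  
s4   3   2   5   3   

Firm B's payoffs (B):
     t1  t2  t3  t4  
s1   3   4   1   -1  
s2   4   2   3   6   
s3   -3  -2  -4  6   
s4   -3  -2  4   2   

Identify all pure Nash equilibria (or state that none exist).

(s1, t2) and (s2, t4)

Check mutual best responses: a cell is a NE iff neither player can gain by unilaterally deviating.
Firm A's best responses — vs t1: s1 (payoff 5); vs t2: s1 (payoff 5); vs t3: s2 (payoff 6); vs t4: s2 (payoff 6).
Firm B's best responses — vs s1: t2 (payoff 4); vs s2: t4 (payoff 6); vs s3: t4 (payoff 6); vs s4: t3 (payoff 4).
Mutual best responses occur at (s1, t2) and (s2, t4); at each, neither player gains by switching.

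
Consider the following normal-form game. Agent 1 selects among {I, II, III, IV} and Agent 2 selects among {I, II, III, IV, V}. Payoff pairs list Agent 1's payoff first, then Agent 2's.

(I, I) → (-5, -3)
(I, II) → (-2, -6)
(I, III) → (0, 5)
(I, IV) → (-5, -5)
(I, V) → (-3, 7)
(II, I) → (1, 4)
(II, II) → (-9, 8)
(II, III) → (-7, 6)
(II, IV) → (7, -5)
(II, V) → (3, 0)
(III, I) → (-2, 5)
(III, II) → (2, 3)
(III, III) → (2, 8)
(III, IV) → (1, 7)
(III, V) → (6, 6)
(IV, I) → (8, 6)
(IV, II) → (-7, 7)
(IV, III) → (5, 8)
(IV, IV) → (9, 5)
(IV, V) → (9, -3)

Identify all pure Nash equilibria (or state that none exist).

A profile is a Nash equilibrium when each player is best-responding to the other.
Agent 1's best responses — vs I: IV (payoff 8); vs II: III (payoff 2); vs III: IV (payoff 5); vs IV: IV (payoff 9); vs V: IV (payoff 9).
Agent 2's best responses — vs I: V (payoff 7); vs II: II (payoff 8); vs III: III (payoff 8); vs IV: III (payoff 8).
The only mutual best response is (IV, III); neither player gains by switching there.

(IV, III)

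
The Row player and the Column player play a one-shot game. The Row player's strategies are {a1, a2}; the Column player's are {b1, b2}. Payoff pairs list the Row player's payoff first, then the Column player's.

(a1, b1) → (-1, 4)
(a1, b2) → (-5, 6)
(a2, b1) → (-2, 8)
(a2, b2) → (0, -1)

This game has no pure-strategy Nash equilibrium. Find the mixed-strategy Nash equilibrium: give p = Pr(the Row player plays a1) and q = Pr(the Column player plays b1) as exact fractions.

p = 9/11, q = 5/6

Each player's mixing probability is pinned down by making the *other* player indifferent.
The Column player indifferent between b1 and b2: p·4 + (1−p)·8 = p·6 + (1−p)·(-1) ⟹ 8 + (-4)p = (-1) + 7p ⟹ p = 9/11.
The Row player indifferent between a1 and a2: q·(-1) + (1−q)·(-5) = q·(-2) + (1−q)·0 ⟹ (-5) + 4q = 0 + (-2)q ⟹ q = 5/6.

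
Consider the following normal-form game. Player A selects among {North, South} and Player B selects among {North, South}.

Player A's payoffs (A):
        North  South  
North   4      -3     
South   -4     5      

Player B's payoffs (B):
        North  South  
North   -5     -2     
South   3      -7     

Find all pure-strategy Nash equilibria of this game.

Check mutual best responses: a cell is a NE iff neither player can gain by unilaterally deviating.
Player A's best responses — vs North: North (payoff 4); vs South: South (payoff 5).
Player B's best responses — vs North: South (payoff -2); vs South: North (payoff 3).
No cell has both players best-responding. For instance, Player A's best reply to South is South, but against South Player B prefers North over South.

No pure-strategy Nash equilibrium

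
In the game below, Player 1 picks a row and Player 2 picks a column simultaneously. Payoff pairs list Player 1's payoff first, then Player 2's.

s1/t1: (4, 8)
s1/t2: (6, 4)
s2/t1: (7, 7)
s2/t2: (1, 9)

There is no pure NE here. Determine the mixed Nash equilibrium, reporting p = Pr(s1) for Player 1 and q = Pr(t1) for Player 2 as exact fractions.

Each player's mixing probability is pinned down by making the *other* player indifferent.
Player 2 indifferent between t1 and t2: p·8 + (1−p)·7 = p·4 + (1−p)·9 ⟹ 7 + 1p = 9 + (-5)p ⟹ p = 1/3.
Player 1 indifferent between s1 and s2: q·4 + (1−q)·6 = q·7 + (1−q)·1 ⟹ 6 + (-2)q = 1 + 6q ⟹ q = 5/8.

p = 1/3, q = 5/8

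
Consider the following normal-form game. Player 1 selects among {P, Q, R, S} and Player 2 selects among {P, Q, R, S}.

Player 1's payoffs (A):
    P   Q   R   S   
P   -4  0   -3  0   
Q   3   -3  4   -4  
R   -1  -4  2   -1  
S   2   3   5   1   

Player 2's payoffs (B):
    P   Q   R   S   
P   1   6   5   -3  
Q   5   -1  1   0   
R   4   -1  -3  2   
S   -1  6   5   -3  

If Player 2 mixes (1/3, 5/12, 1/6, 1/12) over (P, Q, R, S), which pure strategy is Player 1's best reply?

Compute Player 1's expected payoff from each pure strategy against the given mix.
P: (1/3)·(-4) + (5/12)·0 + (1/6)·(-3) + (1/12)·0 = -11/6
Q: (1/3)·3 + (5/12)·(-3) + (1/6)·4 + (1/12)·(-4) = 1/12
R: (1/3)·(-1) + (5/12)·(-4) + (1/6)·2 + (1/12)·(-1) = -7/4
S: (1/3)·2 + (5/12)·3 + (1/6)·5 + (1/12)·1 = 17/6
Highest expected payoff is 17/6, from S.

S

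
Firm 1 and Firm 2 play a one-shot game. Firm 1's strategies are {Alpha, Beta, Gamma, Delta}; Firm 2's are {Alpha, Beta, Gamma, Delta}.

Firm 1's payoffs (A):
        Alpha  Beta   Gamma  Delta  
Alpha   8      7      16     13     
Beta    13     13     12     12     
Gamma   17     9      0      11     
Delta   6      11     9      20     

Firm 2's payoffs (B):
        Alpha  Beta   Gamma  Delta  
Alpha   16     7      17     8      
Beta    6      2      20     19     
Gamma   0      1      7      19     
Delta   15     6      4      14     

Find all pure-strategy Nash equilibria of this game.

Find each player's best response to every opponent strategy; NE are the intersections.
Firm 1's best responses — vs Alpha: Gamma (payoff 17); vs Beta: Beta (payoff 13); vs Gamma: Alpha (payoff 16); vs Delta: Delta (payoff 20).
Firm 2's best responses — vs Alpha: Gamma (payoff 17); vs Beta: Gamma (payoff 20); vs Gamma: Delta (payoff 19); vs Delta: Alpha (payoff 15).
The only mutual best response is (Alpha, Gamma); neither player gains by switching there.

(Alpha, Gamma)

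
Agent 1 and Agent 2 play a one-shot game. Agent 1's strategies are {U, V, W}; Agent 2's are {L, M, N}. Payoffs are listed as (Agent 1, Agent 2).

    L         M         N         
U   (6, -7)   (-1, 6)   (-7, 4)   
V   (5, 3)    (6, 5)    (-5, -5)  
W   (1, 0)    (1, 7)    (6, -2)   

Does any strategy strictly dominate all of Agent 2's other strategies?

M

A strategy is strictly dominant if it gives Agent 2 a strictly higher payoff than every other strategy, against every choice by the opponent.
M strictly dominates: vs U: 6 > each of {-7, 4}; vs V: 5 > each of {3, -5}; vs W: 7 > each of {0, -2}.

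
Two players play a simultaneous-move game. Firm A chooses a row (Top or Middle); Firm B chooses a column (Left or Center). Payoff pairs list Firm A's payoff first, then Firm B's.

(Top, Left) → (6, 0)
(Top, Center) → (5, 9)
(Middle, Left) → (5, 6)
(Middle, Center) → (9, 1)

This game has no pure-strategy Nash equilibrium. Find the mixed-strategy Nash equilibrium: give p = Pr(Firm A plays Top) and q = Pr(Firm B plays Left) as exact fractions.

In a mixed NE each player is indifferent between their pure strategies, so the opponent's mix sets the indifference.
Firm B indifferent between Left and Center: p·0 + (1−p)·6 = p·9 + (1−p)·1 ⟹ 6 + (-6)p = 1 + 8p ⟹ p = 5/14.
Firm A indifferent between Top and Middle: q·6 + (1−q)·5 = q·5 + (1−q)·9 ⟹ 5 + 1q = 9 + (-4)q ⟹ q = 4/5.

p = 5/14, q = 4/5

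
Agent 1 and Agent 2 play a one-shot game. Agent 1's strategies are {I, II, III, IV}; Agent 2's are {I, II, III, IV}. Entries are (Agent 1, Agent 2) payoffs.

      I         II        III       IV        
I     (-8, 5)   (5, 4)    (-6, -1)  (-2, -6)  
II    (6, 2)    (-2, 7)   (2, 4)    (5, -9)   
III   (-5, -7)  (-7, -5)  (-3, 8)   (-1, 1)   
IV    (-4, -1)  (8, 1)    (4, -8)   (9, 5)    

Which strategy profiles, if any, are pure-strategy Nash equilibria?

(IV, IV)

A profile is a Nash equilibrium when each player is best-responding to the other.
Agent 1's best responses — vs I: II (payoff 6); vs II: IV (payoff 8); vs III: IV (payoff 4); vs IV: IV (payoff 9).
Agent 2's best responses — vs I: I (payoff 5); vs II: II (payoff 7); vs III: III (payoff 8); vs IV: IV (payoff 5).
The only mutual best response is (IV, IV); neither player gains by switching there.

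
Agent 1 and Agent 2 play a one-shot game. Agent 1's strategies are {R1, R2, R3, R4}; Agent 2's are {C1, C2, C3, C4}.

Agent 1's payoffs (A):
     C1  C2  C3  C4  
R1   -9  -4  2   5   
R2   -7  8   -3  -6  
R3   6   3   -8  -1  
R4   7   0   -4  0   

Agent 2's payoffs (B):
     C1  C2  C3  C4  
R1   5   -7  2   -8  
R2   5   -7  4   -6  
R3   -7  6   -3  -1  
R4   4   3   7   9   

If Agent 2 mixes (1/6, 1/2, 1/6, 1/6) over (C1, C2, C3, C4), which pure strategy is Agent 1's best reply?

R2

Agent 1's best reply maximizes expected payoff against the mix.
R1: (1/6)·(-9) + (1/2)·(-4) + (1/6)·2 + (1/6)·5 = -7/3
R2: (1/6)·(-7) + (1/2)·8 + (1/6)·(-3) + (1/6)·(-6) = 4/3
R3: (1/6)·6 + (1/2)·3 + (1/6)·(-8) + (1/6)·(-1) = 1
R4: (1/6)·7 + (1/2)·0 + (1/6)·(-4) + (1/6)·0 = 1/2
Highest expected payoff is 4/3, from R2.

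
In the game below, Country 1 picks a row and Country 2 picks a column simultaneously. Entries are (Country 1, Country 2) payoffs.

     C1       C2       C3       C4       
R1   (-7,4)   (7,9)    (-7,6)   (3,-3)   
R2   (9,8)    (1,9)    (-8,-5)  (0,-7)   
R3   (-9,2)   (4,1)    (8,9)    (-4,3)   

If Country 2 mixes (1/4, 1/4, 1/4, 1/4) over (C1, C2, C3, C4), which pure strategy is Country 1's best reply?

Country 1's best reply maximizes expected payoff against the mix.
R1: (1/4)·(-7) + (1/4)·7 + (1/4)·(-7) + (1/4)·3 = -1
R2: (1/4)·9 + (1/4)·1 + (1/4)·(-8) + (1/4)·0 = 1/2
R3: (1/4)·(-9) + (1/4)·4 + (1/4)·8 + (1/4)·(-4) = -1/4
Highest expected payoff is 1/2, from R2.

R2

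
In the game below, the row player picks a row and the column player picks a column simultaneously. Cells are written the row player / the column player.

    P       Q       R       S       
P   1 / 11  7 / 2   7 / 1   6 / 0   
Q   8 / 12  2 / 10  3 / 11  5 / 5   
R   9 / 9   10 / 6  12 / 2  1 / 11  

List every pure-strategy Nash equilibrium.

There is no pure-strategy Nash equilibrium

Find each player's best response to every opponent strategy; NE are the intersections.
The row player's best responses — vs P: R (payoff 9); vs Q: R (payoff 10); vs R: R (payoff 12); vs S: P (payoff 6).
The column player's best responses — vs P: P (payoff 11); vs Q: P (payoff 12); vs R: S (payoff 11).
No cell has both players best-responding. For instance, the row player's best reply to S is P, but against P the column player prefers P over S.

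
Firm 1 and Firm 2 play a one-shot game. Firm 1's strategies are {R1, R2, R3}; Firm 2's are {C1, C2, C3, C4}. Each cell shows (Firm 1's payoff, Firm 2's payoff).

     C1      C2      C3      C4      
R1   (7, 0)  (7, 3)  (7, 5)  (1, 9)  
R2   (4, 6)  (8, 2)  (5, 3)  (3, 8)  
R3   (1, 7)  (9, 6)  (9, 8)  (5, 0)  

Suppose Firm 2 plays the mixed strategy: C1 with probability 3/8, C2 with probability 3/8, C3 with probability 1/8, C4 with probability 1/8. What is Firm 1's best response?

R1

Firm 1's best reply maximizes expected payoff against the mix.
R1: (3/8)·7 + (3/8)·7 + (1/8)·7 + (1/8)·1 = 25/4
R2: (3/8)·4 + (3/8)·8 + (1/8)·5 + (1/8)·3 = 11/2
R3: (3/8)·1 + (3/8)·9 + (1/8)·9 + (1/8)·5 = 11/2
Highest expected payoff is 25/4, from R1.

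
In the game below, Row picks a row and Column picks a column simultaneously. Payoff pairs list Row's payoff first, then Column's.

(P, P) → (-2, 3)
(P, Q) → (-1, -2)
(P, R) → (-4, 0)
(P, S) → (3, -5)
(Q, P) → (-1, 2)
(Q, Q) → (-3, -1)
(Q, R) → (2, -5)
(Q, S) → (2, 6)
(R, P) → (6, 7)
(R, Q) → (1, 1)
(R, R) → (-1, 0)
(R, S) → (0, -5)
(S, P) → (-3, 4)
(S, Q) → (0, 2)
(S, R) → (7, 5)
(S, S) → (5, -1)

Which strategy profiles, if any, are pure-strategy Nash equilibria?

(R, P) and (S, R)

Check mutual best responses: a cell is a NE iff neither player can gain by unilaterally deviating.
Row's best responses — vs P: R (payoff 6); vs Q: R (payoff 1); vs R: S (payoff 7); vs S: S (payoff 5).
Column's best responses — vs P: P (payoff 3); vs Q: S (payoff 6); vs R: P (payoff 7); vs S: R (payoff 5).
Mutual best responses occur at (R, P) and (S, R); at each, neither player gains by switching.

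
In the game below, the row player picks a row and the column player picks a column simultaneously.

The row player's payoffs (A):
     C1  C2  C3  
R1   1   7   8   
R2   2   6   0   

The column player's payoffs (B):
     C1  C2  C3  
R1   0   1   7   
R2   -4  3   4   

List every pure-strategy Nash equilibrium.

A profile is a Nash equilibrium when each player is best-responding to the other.
The row player's best responses — vs C1: R2 (payoff 2); vs C2: R1 (payoff 7); vs C3: R1 (payoff 8).
The column player's best responses — vs R1: C3 (payoff 7); vs R2: C3 (payoff 4).
The only mutual best response is (R1, C3); neither player gains by switching there.

(R1, C3)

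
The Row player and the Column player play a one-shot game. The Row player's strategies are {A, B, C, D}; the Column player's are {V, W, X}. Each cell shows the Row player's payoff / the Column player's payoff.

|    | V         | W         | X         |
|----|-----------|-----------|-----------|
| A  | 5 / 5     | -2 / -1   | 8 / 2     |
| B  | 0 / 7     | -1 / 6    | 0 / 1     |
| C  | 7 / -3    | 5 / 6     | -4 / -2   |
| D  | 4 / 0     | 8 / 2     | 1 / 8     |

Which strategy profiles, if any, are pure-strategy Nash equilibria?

No pure-strategy Nash equilibrium

Check mutual best responses: a cell is a NE iff neither player can gain by unilaterally deviating.
The Row player's best responses — vs V: C (payoff 7); vs W: D (payoff 8); vs X: A (payoff 8).
The Column player's best responses — vs A: V (payoff 5); vs B: V (payoff 7); vs C: W (payoff 6); vs D: X (payoff 8).
No cell has both players best-responding. For instance, the Row player's best reply to W is D, but against D the Column player prefers X over W.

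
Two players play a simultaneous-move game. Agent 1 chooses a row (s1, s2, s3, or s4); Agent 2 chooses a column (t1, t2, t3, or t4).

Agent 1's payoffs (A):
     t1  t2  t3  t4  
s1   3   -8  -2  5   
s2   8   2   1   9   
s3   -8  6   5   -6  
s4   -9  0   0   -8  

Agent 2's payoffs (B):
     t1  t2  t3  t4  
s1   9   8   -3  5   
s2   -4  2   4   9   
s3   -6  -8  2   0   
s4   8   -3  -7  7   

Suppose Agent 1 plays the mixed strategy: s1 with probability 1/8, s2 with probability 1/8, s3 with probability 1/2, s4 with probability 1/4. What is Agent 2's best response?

Agent 2's best reply maximizes expected payoff against the mix.
t1: (1/8)·9 + (1/8)·(-4) + (1/2)·(-6) + (1/4)·8 = -3/8
t2: (1/8)·8 + (1/8)·2 + (1/2)·(-8) + (1/4)·(-3) = -7/2
t3: (1/8)·(-3) + (1/8)·4 + (1/2)·2 + (1/4)·(-7) = -5/8
t4: (1/8)·5 + (1/8)·9 + (1/2)·0 + (1/4)·7 = 7/2
Highest expected payoff is 7/2, from t4.

t4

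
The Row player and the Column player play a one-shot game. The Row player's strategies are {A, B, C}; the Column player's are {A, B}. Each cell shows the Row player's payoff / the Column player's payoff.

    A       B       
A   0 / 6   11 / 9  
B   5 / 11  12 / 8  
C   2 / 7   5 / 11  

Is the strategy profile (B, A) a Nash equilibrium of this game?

Holding the Column player at A: the Row player gets 5 from B, versus 0 from A, 2 from C. No profitable deviation for the Row player.
Holding the Row player at B: the Column player gets 11 from A, versus 8 from B. No profitable deviation for the Column player either.

Yes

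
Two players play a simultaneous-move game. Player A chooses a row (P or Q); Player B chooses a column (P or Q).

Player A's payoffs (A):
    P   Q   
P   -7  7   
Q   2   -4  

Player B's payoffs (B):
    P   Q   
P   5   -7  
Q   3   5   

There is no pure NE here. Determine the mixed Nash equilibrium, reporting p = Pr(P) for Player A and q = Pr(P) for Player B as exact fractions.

In a mixed NE each player is indifferent between their pure strategies, so the opponent's mix sets the indifference.
Player B indifferent between P and Q: p·5 + (1−p)·3 = p·(-7) + (1−p)·5 ⟹ 3 + 2p = 5 + (-12)p ⟹ p = 1/7.
Player A indifferent between P and Q: q·(-7) + (1−q)·7 = q·2 + (1−q)·(-4) ⟹ 7 + (-14)q = (-4) + 6q ⟹ q = 11/20.

p = 1/7, q = 11/20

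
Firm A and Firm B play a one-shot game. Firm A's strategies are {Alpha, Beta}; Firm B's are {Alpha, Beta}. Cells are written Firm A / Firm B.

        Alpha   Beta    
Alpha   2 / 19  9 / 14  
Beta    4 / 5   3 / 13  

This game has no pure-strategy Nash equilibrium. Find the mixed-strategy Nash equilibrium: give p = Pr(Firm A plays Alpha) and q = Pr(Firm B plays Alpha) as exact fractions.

p = 8/13, q = 3/4

In a mixed NE each player is indifferent between their pure strategies, so the opponent's mix sets the indifference.
Firm B indifferent between Alpha and Beta: p·19 + (1−p)·5 = p·14 + (1−p)·13 ⟹ 5 + 14p = 13 + 1p ⟹ p = 8/13.
Firm A indifferent between Alpha and Beta: q·2 + (1−q)·9 = q·4 + (1−q)·3 ⟹ 9 + (-7)q = 3 + 1q ⟹ q = 3/4.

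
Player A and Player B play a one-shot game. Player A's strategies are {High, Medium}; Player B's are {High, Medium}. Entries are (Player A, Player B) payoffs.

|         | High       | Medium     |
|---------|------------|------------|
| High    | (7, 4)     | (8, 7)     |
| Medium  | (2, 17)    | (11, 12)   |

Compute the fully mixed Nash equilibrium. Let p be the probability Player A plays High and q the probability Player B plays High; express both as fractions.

Each player's mixing probability is pinned down by making the *other* player indifferent.
Player B indifferent between High and Medium: p·4 + (1−p)·17 = p·7 + (1−p)·12 ⟹ 17 + (-13)p = 12 + (-5)p ⟹ p = 5/8.
Player A indifferent between High and Medium: q·7 + (1−q)·8 = q·2 + (1−q)·11 ⟹ 8 + (-1)q = 11 + (-9)q ⟹ q = 3/8.

p = 5/8, q = 3/8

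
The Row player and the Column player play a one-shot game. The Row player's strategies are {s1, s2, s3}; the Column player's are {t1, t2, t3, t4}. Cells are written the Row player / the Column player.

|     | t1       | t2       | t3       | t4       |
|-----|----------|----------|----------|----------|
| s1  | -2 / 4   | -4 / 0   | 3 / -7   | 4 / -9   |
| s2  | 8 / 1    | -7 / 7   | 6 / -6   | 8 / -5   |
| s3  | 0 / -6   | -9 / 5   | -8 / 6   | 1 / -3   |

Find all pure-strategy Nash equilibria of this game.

No pure-strategy Nash equilibrium

Check mutual best responses: a cell is a NE iff neither player can gain by unilaterally deviating.
The Row player's best responses — vs t1: s2 (payoff 8); vs t2: s1 (payoff -4); vs t3: s2 (payoff 6); vs t4: s2 (payoff 8).
The Column player's best responses — vs s1: t1 (payoff 4); vs s2: t2 (payoff 7); vs s3: t3 (payoff 6).
No cell has both players best-responding. For instance, the Row player's best reply to t1 is s2, but against s2 the Column player prefers t2 over t1.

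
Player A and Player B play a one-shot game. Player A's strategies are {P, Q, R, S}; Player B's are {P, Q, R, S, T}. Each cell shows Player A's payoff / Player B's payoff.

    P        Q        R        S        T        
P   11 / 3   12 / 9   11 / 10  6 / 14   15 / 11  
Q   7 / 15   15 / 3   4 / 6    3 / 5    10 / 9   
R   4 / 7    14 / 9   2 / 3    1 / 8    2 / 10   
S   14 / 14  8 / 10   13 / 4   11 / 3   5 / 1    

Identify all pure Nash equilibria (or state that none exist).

A profile is a Nash equilibrium when each player is best-responding to the other.
Player A's best responses — vs P: S (payoff 14); vs Q: Q (payoff 15); vs R: S (payoff 13); vs S: S (payoff 11); vs T: P (payoff 15).
Player B's best responses — vs P: S (payoff 14); vs Q: P (payoff 15); vs R: T (payoff 10); vs S: P (payoff 14).
The only mutual best response is (S, P); neither player gains by switching there.

(S, P)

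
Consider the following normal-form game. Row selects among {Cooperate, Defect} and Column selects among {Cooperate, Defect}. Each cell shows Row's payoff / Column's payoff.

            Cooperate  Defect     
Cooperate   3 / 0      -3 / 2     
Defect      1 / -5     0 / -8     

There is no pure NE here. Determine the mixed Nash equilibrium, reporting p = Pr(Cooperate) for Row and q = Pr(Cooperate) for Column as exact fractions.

p = 3/5, q = 3/5

In a mixed NE each player is indifferent between their pure strategies, so the opponent's mix sets the indifference.
Column indifferent between Cooperate and Defect: p·0 + (1−p)·(-5) = p·2 + (1−p)·(-8) ⟹ (-5) + 5p = (-8) + 10p ⟹ p = 3/5.
Row indifferent between Cooperate and Defect: q·3 + (1−q)·(-3) = q·1 + (1−q)·0 ⟹ (-3) + 6q = 0 + 1q ⟹ q = 3/5.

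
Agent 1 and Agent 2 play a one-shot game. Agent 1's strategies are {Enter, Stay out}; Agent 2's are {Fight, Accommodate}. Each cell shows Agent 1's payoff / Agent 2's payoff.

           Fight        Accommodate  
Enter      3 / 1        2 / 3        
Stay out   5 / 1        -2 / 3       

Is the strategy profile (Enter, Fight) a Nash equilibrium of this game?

Holding Agent 2 at Fight: Agent 1 gets 3 from Enter but could get 5 by switching to Stay out. Agent 1 has a profitable deviation.

No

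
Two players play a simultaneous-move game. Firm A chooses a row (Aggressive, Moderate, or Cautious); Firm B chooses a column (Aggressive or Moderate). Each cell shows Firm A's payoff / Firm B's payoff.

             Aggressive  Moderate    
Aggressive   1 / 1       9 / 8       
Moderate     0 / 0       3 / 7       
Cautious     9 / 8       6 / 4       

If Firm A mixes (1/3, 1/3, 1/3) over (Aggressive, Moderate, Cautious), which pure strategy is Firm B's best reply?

Moderate

Firm B's best reply maximizes expected payoff against the mix.
Aggressive: (1/3)·1 + (1/3)·0 + (1/3)·8 = 3
Moderate: (1/3)·8 + (1/3)·7 + (1/3)·4 = 19/3
Highest expected payoff is 19/3, from Moderate.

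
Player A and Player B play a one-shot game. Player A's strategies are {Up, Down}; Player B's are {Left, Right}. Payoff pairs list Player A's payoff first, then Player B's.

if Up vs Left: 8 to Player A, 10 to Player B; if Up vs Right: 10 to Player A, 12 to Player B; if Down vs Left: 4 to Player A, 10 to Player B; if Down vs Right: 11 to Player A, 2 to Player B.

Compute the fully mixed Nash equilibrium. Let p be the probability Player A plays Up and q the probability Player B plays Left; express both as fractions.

p = 4/5, q = 1/5

In a mixed NE each player is indifferent between their pure strategies, so the opponent's mix sets the indifference.
Player B indifferent between Left and Right: p·10 + (1−p)·10 = p·12 + (1−p)·2 ⟹ 10 + 0p = 2 + 10p ⟹ p = 4/5.
Player A indifferent between Up and Down: q·8 + (1−q)·10 = q·4 + (1−q)·11 ⟹ 10 + (-2)q = 11 + (-7)q ⟹ q = 1/5.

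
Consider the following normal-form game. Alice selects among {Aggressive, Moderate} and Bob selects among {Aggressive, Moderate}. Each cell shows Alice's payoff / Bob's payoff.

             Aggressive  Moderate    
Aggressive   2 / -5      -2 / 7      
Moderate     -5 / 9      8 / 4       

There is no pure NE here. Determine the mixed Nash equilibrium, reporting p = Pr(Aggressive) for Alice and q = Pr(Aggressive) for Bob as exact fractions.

In a mixed NE each player is indifferent between their pure strategies, so the opponent's mix sets the indifference.
Bob indifferent between Aggressive and Moderate: p·(-5) + (1−p)·9 = p·7 + (1−p)·4 ⟹ 9 + (-14)p = 4 + 3p ⟹ p = 5/17.
Alice indifferent between Aggressive and Moderate: q·2 + (1−q)·(-2) = q·(-5) + (1−q)·8 ⟹ (-2) + 4q = 8 + (-13)q ⟹ q = 10/17.

p = 5/17, q = 10/17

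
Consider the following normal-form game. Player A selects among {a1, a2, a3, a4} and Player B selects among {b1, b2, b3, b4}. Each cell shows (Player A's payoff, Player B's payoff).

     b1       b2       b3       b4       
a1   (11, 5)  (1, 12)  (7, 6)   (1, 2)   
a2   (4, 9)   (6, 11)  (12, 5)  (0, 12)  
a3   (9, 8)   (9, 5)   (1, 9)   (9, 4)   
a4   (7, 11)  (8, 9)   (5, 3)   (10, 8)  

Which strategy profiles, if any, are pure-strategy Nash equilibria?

Find each player's best response to every opponent strategy; NE are the intersections.
Player A's best responses — vs b1: a1 (payoff 11); vs b2: a3 (payoff 9); vs b3: a2 (payoff 12); vs b4: a4 (payoff 10).
Player B's best responses — vs a1: b2 (payoff 12); vs a2: b4 (payoff 12); vs a3: b3 (payoff 9); vs a4: b1 (payoff 11).
No cell has both players best-responding. For instance, Player A's best reply to b2 is a3, but against a3 Player B prefers b3 over b2.

None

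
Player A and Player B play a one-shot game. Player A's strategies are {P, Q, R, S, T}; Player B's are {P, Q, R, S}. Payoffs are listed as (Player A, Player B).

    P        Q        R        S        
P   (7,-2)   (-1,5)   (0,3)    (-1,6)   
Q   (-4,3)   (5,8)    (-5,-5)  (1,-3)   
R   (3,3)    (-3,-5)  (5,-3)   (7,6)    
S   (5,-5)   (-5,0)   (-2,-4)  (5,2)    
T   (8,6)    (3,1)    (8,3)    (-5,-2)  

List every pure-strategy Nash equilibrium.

Find each player's best response to every opponent strategy; NE are the intersections.
Player A's best responses — vs P: T (payoff 8); vs Q: Q (payoff 5); vs R: T (payoff 8); vs S: R (payoff 7).
Player B's best responses — vs P: S (payoff 6); vs Q: Q (payoff 8); vs R: S (payoff 6); vs S: S (payoff 2); vs T: P (payoff 6).
Mutual best responses occur at (Q, Q), (R, S), and (T, P); at each, neither player gains by switching.

(Q, Q), (R, S), and (T, P)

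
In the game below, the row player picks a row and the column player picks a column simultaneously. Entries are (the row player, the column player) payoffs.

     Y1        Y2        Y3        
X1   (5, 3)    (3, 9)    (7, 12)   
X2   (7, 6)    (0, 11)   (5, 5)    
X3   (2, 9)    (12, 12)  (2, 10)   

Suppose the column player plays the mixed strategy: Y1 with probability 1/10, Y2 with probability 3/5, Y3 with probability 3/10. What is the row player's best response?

The row player's best reply maximizes expected payoff against the mix.
X1: (1/10)·5 + (3/5)·3 + (3/10)·7 = 22/5
X2: (1/10)·7 + (3/5)·0 + (3/10)·5 = 11/5
X3: (1/10)·2 + (3/5)·12 + (3/10)·2 = 8
Highest expected payoff is 8, from X3.

X3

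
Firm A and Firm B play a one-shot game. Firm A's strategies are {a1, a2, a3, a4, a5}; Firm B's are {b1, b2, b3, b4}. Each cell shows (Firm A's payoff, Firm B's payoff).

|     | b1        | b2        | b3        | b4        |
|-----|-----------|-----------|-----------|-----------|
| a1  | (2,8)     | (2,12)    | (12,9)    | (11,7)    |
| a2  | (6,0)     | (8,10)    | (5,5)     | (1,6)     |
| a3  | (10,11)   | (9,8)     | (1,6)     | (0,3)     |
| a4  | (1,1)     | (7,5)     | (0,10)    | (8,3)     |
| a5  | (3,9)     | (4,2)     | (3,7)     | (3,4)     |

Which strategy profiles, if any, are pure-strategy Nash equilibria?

A profile is a Nash equilibrium when each player is best-responding to the other.
Firm A's best responses — vs b1: a3 (payoff 10); vs b2: a3 (payoff 9); vs b3: a1 (payoff 12); vs b4: a1 (payoff 11).
Firm B's best responses — vs a1: b2 (payoff 12); vs a2: b2 (payoff 10); vs a3: b1 (payoff 11); vs a4: b3 (payoff 10); vs a5: b1 (payoff 9).
The only mutual best response is (a3, b1); neither player gains by switching there.

(a3, b1)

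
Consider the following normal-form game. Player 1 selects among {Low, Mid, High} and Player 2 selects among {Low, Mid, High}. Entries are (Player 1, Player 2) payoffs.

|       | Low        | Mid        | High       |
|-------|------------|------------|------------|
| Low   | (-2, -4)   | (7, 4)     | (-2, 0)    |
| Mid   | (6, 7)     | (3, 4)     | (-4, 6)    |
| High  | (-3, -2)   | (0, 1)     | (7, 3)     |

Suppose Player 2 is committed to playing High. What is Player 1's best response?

With Player 2 fixed at High, Player 1's payoffs are: Low → -2, Mid → -4, High → 7.
The maximum is 7, achieved by High.

High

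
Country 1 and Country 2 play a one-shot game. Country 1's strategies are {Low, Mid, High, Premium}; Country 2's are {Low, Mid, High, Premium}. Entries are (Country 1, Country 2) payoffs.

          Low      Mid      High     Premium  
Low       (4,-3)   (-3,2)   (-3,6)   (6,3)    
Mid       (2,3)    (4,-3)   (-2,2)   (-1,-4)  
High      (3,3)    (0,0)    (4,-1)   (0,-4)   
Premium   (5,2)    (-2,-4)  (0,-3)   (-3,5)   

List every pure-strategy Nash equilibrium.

A profile is a Nash equilibrium when each player is best-responding to the other.
Country 1's best responses — vs Low: Premium (payoff 5); vs Mid: Mid (payoff 4); vs High: High (payoff 4); vs Premium: Low (payoff 6).
Country 2's best responses — vs Low: High (payoff 6); vs Mid: Low (payoff 3); vs High: Low (payoff 3); vs Premium: Premium (payoff 5).
No cell has both players best-responding. For instance, Country 1's best reply to High is High, but against High Country 2 prefers Low over High.

No pure-strategy Nash equilibrium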